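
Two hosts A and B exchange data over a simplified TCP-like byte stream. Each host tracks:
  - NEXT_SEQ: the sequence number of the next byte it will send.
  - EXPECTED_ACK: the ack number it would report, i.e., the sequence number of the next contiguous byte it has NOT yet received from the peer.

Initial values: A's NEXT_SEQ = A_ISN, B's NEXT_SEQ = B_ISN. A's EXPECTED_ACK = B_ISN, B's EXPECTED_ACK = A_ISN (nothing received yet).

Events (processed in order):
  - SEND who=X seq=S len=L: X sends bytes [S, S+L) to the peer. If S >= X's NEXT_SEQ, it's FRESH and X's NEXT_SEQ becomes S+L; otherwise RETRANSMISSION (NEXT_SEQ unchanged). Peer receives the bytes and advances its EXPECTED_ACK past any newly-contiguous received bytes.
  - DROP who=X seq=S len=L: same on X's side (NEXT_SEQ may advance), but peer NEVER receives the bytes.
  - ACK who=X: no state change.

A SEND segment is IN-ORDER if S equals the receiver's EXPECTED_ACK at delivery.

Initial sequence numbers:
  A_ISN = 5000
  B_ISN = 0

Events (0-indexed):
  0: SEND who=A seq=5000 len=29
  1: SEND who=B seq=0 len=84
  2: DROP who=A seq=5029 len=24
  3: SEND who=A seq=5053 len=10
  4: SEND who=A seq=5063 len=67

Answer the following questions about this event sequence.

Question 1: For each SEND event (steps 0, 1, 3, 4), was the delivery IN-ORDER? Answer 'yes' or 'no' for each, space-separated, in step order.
Answer: yes yes no no

Derivation:
Step 0: SEND seq=5000 -> in-order
Step 1: SEND seq=0 -> in-order
Step 3: SEND seq=5053 -> out-of-order
Step 4: SEND seq=5063 -> out-of-order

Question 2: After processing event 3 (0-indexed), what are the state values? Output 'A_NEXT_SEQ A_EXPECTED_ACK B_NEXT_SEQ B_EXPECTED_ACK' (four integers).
After event 0: A_seq=5029 A_ack=0 B_seq=0 B_ack=5029
After event 1: A_seq=5029 A_ack=84 B_seq=84 B_ack=5029
After event 2: A_seq=5053 A_ack=84 B_seq=84 B_ack=5029
After event 3: A_seq=5063 A_ack=84 B_seq=84 B_ack=5029

5063 84 84 5029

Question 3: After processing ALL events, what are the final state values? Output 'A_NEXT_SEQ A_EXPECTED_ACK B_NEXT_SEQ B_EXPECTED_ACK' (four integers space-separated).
After event 0: A_seq=5029 A_ack=0 B_seq=0 B_ack=5029
After event 1: A_seq=5029 A_ack=84 B_seq=84 B_ack=5029
After event 2: A_seq=5053 A_ack=84 B_seq=84 B_ack=5029
After event 3: A_seq=5063 A_ack=84 B_seq=84 B_ack=5029
After event 4: A_seq=5130 A_ack=84 B_seq=84 B_ack=5029

Answer: 5130 84 84 5029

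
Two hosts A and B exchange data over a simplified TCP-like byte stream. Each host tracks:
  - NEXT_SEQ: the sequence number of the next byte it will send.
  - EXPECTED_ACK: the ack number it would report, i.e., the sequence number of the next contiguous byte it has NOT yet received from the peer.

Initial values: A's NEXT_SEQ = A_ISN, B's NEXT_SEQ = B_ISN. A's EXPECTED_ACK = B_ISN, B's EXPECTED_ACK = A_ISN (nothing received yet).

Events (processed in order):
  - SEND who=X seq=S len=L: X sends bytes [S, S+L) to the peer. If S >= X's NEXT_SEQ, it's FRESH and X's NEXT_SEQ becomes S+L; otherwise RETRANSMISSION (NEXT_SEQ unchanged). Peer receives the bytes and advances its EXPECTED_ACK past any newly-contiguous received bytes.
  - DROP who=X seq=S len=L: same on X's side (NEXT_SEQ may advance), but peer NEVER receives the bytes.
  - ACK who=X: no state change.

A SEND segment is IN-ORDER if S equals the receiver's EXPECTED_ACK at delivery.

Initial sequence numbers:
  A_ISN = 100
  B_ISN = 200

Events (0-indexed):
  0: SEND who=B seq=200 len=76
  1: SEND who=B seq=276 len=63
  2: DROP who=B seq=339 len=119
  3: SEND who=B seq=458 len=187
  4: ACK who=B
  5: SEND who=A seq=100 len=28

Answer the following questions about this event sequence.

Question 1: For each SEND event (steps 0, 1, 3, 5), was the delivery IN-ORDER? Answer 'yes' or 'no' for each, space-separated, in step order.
Step 0: SEND seq=200 -> in-order
Step 1: SEND seq=276 -> in-order
Step 3: SEND seq=458 -> out-of-order
Step 5: SEND seq=100 -> in-order

Answer: yes yes no yes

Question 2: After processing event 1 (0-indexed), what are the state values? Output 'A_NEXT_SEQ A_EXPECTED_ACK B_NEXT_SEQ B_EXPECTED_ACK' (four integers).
After event 0: A_seq=100 A_ack=276 B_seq=276 B_ack=100
After event 1: A_seq=100 A_ack=339 B_seq=339 B_ack=100

100 339 339 100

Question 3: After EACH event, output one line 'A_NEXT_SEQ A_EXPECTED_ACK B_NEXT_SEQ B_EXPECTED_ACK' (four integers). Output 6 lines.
100 276 276 100
100 339 339 100
100 339 458 100
100 339 645 100
100 339 645 100
128 339 645 128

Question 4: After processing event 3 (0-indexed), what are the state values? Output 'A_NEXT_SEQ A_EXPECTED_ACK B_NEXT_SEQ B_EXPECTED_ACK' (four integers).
After event 0: A_seq=100 A_ack=276 B_seq=276 B_ack=100
After event 1: A_seq=100 A_ack=339 B_seq=339 B_ack=100
After event 2: A_seq=100 A_ack=339 B_seq=458 B_ack=100
After event 3: A_seq=100 A_ack=339 B_seq=645 B_ack=100

100 339 645 100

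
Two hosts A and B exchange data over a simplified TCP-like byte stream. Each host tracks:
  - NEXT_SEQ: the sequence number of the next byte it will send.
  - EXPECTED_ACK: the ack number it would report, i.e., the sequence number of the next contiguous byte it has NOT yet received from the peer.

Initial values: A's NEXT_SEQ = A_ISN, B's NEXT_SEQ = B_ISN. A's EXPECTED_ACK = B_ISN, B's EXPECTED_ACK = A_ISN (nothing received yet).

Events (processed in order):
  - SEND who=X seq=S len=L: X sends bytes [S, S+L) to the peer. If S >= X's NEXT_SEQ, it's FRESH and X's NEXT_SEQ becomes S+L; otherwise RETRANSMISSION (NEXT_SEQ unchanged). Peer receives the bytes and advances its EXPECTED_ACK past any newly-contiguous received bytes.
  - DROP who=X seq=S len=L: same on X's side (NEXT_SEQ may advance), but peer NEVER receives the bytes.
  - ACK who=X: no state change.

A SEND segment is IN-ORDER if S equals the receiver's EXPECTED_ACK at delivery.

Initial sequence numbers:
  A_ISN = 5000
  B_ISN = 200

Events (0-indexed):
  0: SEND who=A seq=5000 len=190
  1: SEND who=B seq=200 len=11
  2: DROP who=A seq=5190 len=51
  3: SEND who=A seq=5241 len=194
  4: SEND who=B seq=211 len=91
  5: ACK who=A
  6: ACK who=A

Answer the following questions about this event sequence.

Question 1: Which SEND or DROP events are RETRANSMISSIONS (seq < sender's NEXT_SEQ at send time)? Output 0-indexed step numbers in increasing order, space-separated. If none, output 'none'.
Step 0: SEND seq=5000 -> fresh
Step 1: SEND seq=200 -> fresh
Step 2: DROP seq=5190 -> fresh
Step 3: SEND seq=5241 -> fresh
Step 4: SEND seq=211 -> fresh

Answer: none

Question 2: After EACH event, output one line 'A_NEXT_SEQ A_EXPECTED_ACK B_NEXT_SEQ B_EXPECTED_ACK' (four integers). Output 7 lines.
5190 200 200 5190
5190 211 211 5190
5241 211 211 5190
5435 211 211 5190
5435 302 302 5190
5435 302 302 5190
5435 302 302 5190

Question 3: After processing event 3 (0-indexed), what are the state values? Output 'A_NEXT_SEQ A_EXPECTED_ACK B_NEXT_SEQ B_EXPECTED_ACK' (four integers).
After event 0: A_seq=5190 A_ack=200 B_seq=200 B_ack=5190
After event 1: A_seq=5190 A_ack=211 B_seq=211 B_ack=5190
After event 2: A_seq=5241 A_ack=211 B_seq=211 B_ack=5190
After event 3: A_seq=5435 A_ack=211 B_seq=211 B_ack=5190

5435 211 211 5190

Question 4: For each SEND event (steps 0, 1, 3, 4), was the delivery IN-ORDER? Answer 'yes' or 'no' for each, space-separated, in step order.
Answer: yes yes no yes

Derivation:
Step 0: SEND seq=5000 -> in-order
Step 1: SEND seq=200 -> in-order
Step 3: SEND seq=5241 -> out-of-order
Step 4: SEND seq=211 -> in-order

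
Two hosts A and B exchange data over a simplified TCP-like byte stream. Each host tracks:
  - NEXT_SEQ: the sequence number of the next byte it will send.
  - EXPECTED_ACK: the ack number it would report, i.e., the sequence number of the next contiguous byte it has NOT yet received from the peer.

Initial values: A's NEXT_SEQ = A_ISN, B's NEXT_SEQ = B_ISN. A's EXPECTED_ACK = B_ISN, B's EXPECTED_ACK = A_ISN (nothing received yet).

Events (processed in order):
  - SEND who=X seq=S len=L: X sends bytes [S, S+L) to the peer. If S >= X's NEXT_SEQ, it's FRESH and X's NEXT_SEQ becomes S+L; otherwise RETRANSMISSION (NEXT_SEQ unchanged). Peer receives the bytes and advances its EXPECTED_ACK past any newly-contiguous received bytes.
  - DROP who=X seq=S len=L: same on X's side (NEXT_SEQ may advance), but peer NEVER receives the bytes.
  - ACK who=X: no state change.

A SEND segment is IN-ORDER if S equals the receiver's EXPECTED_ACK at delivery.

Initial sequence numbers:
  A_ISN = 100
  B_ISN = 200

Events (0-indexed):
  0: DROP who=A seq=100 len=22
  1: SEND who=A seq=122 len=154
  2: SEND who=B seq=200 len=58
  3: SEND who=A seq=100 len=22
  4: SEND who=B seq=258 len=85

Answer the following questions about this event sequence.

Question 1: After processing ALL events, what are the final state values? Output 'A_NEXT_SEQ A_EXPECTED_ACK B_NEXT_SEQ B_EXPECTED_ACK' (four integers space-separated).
Answer: 276 343 343 276

Derivation:
After event 0: A_seq=122 A_ack=200 B_seq=200 B_ack=100
After event 1: A_seq=276 A_ack=200 B_seq=200 B_ack=100
After event 2: A_seq=276 A_ack=258 B_seq=258 B_ack=100
After event 3: A_seq=276 A_ack=258 B_seq=258 B_ack=276
After event 4: A_seq=276 A_ack=343 B_seq=343 B_ack=276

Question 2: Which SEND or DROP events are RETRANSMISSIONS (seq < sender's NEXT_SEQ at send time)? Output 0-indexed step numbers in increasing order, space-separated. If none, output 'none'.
Step 0: DROP seq=100 -> fresh
Step 1: SEND seq=122 -> fresh
Step 2: SEND seq=200 -> fresh
Step 3: SEND seq=100 -> retransmit
Step 4: SEND seq=258 -> fresh

Answer: 3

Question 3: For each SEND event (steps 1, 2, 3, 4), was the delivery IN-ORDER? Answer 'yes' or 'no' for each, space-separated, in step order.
Answer: no yes yes yes

Derivation:
Step 1: SEND seq=122 -> out-of-order
Step 2: SEND seq=200 -> in-order
Step 3: SEND seq=100 -> in-order
Step 4: SEND seq=258 -> in-order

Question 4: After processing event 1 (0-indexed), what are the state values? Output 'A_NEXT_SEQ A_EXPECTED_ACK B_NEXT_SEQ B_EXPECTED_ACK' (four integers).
After event 0: A_seq=122 A_ack=200 B_seq=200 B_ack=100
After event 1: A_seq=276 A_ack=200 B_seq=200 B_ack=100

276 200 200 100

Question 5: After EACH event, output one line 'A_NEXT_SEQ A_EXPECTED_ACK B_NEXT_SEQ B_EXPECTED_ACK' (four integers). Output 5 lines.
122 200 200 100
276 200 200 100
276 258 258 100
276 258 258 276
276 343 343 276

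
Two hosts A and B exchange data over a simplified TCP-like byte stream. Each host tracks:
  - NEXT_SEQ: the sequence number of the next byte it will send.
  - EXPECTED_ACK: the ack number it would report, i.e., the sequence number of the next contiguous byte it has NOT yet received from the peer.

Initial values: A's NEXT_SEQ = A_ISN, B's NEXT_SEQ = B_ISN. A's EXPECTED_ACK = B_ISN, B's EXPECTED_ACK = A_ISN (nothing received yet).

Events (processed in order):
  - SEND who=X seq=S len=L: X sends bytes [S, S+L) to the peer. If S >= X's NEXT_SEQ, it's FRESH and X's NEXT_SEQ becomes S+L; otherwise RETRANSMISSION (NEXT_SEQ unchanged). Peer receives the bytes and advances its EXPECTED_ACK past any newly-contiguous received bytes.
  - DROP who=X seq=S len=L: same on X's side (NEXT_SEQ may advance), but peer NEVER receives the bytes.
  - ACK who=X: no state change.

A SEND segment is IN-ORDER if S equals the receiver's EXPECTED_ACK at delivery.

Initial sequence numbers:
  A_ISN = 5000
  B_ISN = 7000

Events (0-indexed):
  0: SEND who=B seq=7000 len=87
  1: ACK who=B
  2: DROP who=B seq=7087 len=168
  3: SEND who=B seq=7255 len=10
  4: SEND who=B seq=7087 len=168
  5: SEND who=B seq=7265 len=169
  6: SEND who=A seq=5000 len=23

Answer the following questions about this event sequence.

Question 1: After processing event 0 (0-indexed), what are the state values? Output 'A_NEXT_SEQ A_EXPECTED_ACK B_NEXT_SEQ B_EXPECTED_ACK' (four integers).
After event 0: A_seq=5000 A_ack=7087 B_seq=7087 B_ack=5000

5000 7087 7087 5000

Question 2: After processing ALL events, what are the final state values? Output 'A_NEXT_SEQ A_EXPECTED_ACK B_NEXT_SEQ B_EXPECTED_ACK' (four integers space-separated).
Answer: 5023 7434 7434 5023

Derivation:
After event 0: A_seq=5000 A_ack=7087 B_seq=7087 B_ack=5000
After event 1: A_seq=5000 A_ack=7087 B_seq=7087 B_ack=5000
After event 2: A_seq=5000 A_ack=7087 B_seq=7255 B_ack=5000
After event 3: A_seq=5000 A_ack=7087 B_seq=7265 B_ack=5000
After event 4: A_seq=5000 A_ack=7265 B_seq=7265 B_ack=5000
After event 5: A_seq=5000 A_ack=7434 B_seq=7434 B_ack=5000
After event 6: A_seq=5023 A_ack=7434 B_seq=7434 B_ack=5023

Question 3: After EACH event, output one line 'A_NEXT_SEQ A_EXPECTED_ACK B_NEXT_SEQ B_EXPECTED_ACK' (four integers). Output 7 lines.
5000 7087 7087 5000
5000 7087 7087 5000
5000 7087 7255 5000
5000 7087 7265 5000
5000 7265 7265 5000
5000 7434 7434 5000
5023 7434 7434 5023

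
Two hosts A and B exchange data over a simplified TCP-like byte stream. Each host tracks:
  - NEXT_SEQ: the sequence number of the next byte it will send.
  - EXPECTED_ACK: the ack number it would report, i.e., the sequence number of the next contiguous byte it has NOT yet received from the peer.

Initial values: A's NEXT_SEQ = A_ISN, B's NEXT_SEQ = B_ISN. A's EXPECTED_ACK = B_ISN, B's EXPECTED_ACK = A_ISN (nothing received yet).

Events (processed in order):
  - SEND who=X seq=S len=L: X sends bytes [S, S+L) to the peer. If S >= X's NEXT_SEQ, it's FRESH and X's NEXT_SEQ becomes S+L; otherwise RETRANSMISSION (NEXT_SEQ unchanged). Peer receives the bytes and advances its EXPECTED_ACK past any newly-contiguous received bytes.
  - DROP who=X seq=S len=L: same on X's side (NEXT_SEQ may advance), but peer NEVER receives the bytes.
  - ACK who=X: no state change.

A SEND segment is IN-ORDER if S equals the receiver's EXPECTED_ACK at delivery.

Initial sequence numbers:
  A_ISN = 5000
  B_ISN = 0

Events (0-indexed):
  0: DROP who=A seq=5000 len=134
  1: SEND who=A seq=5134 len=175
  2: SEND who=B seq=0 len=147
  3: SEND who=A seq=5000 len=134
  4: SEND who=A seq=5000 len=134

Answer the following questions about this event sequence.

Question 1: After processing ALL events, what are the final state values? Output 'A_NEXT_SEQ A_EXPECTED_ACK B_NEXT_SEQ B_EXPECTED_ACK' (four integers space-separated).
After event 0: A_seq=5134 A_ack=0 B_seq=0 B_ack=5000
After event 1: A_seq=5309 A_ack=0 B_seq=0 B_ack=5000
After event 2: A_seq=5309 A_ack=147 B_seq=147 B_ack=5000
After event 3: A_seq=5309 A_ack=147 B_seq=147 B_ack=5309
After event 4: A_seq=5309 A_ack=147 B_seq=147 B_ack=5309

Answer: 5309 147 147 5309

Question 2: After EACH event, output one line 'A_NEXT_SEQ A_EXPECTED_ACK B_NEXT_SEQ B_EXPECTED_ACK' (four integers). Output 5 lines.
5134 0 0 5000
5309 0 0 5000
5309 147 147 5000
5309 147 147 5309
5309 147 147 5309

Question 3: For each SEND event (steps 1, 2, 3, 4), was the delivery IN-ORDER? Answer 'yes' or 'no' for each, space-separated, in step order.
Answer: no yes yes no

Derivation:
Step 1: SEND seq=5134 -> out-of-order
Step 2: SEND seq=0 -> in-order
Step 3: SEND seq=5000 -> in-order
Step 4: SEND seq=5000 -> out-of-order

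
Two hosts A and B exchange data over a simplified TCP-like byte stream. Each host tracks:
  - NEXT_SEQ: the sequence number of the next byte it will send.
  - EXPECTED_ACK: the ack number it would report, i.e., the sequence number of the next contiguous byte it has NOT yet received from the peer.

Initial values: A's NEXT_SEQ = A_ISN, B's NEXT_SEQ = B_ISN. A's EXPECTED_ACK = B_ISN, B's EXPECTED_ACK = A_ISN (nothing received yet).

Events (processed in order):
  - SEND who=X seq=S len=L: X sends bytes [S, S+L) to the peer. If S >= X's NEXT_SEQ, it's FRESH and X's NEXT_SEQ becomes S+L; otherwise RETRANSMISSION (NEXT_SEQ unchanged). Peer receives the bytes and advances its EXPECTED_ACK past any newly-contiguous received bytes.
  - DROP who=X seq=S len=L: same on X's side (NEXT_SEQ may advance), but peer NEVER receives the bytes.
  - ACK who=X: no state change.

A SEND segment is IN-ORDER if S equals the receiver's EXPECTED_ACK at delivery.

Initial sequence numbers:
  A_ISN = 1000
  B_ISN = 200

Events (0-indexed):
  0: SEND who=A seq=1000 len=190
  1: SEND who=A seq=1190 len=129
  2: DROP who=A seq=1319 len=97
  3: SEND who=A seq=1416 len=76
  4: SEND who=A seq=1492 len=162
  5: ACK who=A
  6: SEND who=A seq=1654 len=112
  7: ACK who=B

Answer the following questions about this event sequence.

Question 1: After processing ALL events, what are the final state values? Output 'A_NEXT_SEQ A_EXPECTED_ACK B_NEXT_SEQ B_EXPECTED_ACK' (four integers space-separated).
After event 0: A_seq=1190 A_ack=200 B_seq=200 B_ack=1190
After event 1: A_seq=1319 A_ack=200 B_seq=200 B_ack=1319
After event 2: A_seq=1416 A_ack=200 B_seq=200 B_ack=1319
After event 3: A_seq=1492 A_ack=200 B_seq=200 B_ack=1319
After event 4: A_seq=1654 A_ack=200 B_seq=200 B_ack=1319
After event 5: A_seq=1654 A_ack=200 B_seq=200 B_ack=1319
After event 6: A_seq=1766 A_ack=200 B_seq=200 B_ack=1319
After event 7: A_seq=1766 A_ack=200 B_seq=200 B_ack=1319

Answer: 1766 200 200 1319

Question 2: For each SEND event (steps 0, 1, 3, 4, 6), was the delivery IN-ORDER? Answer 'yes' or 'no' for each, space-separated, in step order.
Answer: yes yes no no no

Derivation:
Step 0: SEND seq=1000 -> in-order
Step 1: SEND seq=1190 -> in-order
Step 3: SEND seq=1416 -> out-of-order
Step 4: SEND seq=1492 -> out-of-order
Step 6: SEND seq=1654 -> out-of-order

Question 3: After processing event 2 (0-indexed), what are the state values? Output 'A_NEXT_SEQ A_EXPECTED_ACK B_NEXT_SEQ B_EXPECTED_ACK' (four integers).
After event 0: A_seq=1190 A_ack=200 B_seq=200 B_ack=1190
After event 1: A_seq=1319 A_ack=200 B_seq=200 B_ack=1319
After event 2: A_seq=1416 A_ack=200 B_seq=200 B_ack=1319

1416 200 200 1319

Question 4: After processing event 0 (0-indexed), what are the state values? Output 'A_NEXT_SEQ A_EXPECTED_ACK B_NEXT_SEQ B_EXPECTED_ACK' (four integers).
After event 0: A_seq=1190 A_ack=200 B_seq=200 B_ack=1190

1190 200 200 1190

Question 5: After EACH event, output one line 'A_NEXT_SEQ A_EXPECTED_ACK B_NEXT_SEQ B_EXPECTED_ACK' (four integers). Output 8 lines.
1190 200 200 1190
1319 200 200 1319
1416 200 200 1319
1492 200 200 1319
1654 200 200 1319
1654 200 200 1319
1766 200 200 1319
1766 200 200 1319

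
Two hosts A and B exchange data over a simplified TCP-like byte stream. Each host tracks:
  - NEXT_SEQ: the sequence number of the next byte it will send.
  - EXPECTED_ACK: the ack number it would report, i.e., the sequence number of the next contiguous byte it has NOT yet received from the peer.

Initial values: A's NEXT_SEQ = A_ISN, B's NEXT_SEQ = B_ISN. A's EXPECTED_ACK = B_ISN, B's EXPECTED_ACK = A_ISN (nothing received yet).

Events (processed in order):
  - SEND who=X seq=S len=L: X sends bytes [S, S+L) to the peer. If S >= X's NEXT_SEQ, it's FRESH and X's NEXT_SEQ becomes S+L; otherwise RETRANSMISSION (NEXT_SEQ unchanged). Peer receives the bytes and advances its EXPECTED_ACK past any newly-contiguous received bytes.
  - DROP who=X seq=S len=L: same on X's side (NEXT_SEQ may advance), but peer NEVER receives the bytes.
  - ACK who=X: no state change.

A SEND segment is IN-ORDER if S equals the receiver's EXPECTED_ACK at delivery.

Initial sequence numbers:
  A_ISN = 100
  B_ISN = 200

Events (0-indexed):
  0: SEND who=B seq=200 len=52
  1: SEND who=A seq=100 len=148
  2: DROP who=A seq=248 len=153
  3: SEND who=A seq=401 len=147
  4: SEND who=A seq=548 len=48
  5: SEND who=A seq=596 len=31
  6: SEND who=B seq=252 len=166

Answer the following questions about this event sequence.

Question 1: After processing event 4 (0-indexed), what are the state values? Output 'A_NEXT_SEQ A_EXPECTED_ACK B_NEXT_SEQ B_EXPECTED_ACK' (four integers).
After event 0: A_seq=100 A_ack=252 B_seq=252 B_ack=100
After event 1: A_seq=248 A_ack=252 B_seq=252 B_ack=248
After event 2: A_seq=401 A_ack=252 B_seq=252 B_ack=248
After event 3: A_seq=548 A_ack=252 B_seq=252 B_ack=248
After event 4: A_seq=596 A_ack=252 B_seq=252 B_ack=248

596 252 252 248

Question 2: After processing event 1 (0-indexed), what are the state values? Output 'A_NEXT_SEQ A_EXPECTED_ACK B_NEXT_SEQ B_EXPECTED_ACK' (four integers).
After event 0: A_seq=100 A_ack=252 B_seq=252 B_ack=100
After event 1: A_seq=248 A_ack=252 B_seq=252 B_ack=248

248 252 252 248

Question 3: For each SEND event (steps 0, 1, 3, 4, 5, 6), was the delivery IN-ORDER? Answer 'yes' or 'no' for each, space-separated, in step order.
Step 0: SEND seq=200 -> in-order
Step 1: SEND seq=100 -> in-order
Step 3: SEND seq=401 -> out-of-order
Step 4: SEND seq=548 -> out-of-order
Step 5: SEND seq=596 -> out-of-order
Step 6: SEND seq=252 -> in-order

Answer: yes yes no no no yes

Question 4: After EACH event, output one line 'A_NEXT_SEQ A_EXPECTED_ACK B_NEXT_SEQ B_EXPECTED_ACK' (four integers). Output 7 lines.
100 252 252 100
248 252 252 248
401 252 252 248
548 252 252 248
596 252 252 248
627 252 252 248
627 418 418 248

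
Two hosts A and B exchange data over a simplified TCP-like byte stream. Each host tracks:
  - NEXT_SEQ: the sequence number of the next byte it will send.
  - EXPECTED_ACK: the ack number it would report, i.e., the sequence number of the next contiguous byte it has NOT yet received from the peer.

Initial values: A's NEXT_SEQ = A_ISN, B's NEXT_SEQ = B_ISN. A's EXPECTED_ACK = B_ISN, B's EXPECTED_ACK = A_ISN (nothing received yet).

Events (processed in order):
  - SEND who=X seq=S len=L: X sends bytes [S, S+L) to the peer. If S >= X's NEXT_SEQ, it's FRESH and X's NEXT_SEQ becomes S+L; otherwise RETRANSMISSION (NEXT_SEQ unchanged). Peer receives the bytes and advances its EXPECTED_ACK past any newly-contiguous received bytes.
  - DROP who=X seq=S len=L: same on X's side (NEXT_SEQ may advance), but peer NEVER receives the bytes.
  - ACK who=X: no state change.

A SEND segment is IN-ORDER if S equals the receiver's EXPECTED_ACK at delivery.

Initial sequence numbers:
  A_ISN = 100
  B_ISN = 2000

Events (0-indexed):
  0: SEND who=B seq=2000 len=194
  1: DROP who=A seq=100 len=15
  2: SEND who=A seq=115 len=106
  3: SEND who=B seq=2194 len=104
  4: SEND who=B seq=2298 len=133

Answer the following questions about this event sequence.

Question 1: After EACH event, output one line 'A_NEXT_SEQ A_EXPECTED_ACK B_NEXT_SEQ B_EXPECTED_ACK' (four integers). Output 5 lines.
100 2194 2194 100
115 2194 2194 100
221 2194 2194 100
221 2298 2298 100
221 2431 2431 100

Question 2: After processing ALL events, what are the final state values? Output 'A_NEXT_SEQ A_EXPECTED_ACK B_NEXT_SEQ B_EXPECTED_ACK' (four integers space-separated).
Answer: 221 2431 2431 100

Derivation:
After event 0: A_seq=100 A_ack=2194 B_seq=2194 B_ack=100
After event 1: A_seq=115 A_ack=2194 B_seq=2194 B_ack=100
After event 2: A_seq=221 A_ack=2194 B_seq=2194 B_ack=100
After event 3: A_seq=221 A_ack=2298 B_seq=2298 B_ack=100
After event 4: A_seq=221 A_ack=2431 B_seq=2431 B_ack=100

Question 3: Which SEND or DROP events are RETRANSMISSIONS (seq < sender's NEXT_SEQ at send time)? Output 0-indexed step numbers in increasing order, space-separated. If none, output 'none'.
Step 0: SEND seq=2000 -> fresh
Step 1: DROP seq=100 -> fresh
Step 2: SEND seq=115 -> fresh
Step 3: SEND seq=2194 -> fresh
Step 4: SEND seq=2298 -> fresh

Answer: none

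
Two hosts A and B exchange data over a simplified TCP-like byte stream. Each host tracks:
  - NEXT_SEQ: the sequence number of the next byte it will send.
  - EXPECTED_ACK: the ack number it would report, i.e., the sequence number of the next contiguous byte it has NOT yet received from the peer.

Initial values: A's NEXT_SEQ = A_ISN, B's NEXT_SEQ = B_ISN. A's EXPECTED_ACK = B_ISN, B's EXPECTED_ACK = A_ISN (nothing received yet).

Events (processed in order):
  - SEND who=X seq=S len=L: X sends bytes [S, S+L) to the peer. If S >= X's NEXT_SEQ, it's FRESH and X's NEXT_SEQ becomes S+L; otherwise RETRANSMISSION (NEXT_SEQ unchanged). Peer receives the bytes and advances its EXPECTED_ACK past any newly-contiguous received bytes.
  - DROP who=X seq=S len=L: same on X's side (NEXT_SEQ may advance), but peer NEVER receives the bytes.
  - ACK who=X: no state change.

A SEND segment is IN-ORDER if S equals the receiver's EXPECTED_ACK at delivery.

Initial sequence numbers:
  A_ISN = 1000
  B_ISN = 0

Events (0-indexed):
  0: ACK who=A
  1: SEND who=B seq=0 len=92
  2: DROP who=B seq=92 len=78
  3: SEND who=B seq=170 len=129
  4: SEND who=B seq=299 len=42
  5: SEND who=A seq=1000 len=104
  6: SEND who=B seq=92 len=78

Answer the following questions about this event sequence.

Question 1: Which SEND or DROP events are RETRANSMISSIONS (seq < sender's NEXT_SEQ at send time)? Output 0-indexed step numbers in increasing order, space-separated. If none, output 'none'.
Step 1: SEND seq=0 -> fresh
Step 2: DROP seq=92 -> fresh
Step 3: SEND seq=170 -> fresh
Step 4: SEND seq=299 -> fresh
Step 5: SEND seq=1000 -> fresh
Step 6: SEND seq=92 -> retransmit

Answer: 6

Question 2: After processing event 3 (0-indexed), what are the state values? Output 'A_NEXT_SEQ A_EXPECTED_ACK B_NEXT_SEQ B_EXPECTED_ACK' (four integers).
After event 0: A_seq=1000 A_ack=0 B_seq=0 B_ack=1000
After event 1: A_seq=1000 A_ack=92 B_seq=92 B_ack=1000
After event 2: A_seq=1000 A_ack=92 B_seq=170 B_ack=1000
After event 3: A_seq=1000 A_ack=92 B_seq=299 B_ack=1000

1000 92 299 1000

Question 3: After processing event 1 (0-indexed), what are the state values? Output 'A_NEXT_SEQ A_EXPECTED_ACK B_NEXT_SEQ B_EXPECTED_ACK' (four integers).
After event 0: A_seq=1000 A_ack=0 B_seq=0 B_ack=1000
After event 1: A_seq=1000 A_ack=92 B_seq=92 B_ack=1000

1000 92 92 1000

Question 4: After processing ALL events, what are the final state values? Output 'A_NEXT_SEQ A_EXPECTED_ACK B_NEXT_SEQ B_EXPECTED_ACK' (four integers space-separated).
Answer: 1104 341 341 1104

Derivation:
After event 0: A_seq=1000 A_ack=0 B_seq=0 B_ack=1000
After event 1: A_seq=1000 A_ack=92 B_seq=92 B_ack=1000
After event 2: A_seq=1000 A_ack=92 B_seq=170 B_ack=1000
After event 3: A_seq=1000 A_ack=92 B_seq=299 B_ack=1000
After event 4: A_seq=1000 A_ack=92 B_seq=341 B_ack=1000
After event 5: A_seq=1104 A_ack=92 B_seq=341 B_ack=1104
After event 6: A_seq=1104 A_ack=341 B_seq=341 B_ack=1104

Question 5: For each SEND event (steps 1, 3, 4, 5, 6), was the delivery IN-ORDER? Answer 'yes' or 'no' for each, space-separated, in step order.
Answer: yes no no yes yes

Derivation:
Step 1: SEND seq=0 -> in-order
Step 3: SEND seq=170 -> out-of-order
Step 4: SEND seq=299 -> out-of-order
Step 5: SEND seq=1000 -> in-order
Step 6: SEND seq=92 -> in-order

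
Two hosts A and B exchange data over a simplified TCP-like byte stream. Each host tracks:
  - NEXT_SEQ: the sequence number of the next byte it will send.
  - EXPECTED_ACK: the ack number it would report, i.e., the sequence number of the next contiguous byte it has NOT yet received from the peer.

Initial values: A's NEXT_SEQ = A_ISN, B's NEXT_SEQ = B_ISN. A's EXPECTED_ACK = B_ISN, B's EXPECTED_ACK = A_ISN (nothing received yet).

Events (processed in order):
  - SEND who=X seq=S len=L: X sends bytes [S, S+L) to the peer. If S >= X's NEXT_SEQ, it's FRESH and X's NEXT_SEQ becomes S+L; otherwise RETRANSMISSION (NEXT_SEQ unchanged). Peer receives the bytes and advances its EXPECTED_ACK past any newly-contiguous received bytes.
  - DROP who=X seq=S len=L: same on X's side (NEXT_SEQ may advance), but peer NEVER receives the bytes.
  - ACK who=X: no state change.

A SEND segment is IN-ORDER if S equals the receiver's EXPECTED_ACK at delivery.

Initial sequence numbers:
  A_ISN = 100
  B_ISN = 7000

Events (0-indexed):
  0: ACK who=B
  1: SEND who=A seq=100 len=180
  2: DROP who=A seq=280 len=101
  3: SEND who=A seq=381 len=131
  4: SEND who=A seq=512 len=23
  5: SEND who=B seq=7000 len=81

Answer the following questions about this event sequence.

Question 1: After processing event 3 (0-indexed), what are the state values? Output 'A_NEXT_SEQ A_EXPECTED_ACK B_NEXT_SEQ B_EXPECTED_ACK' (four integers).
After event 0: A_seq=100 A_ack=7000 B_seq=7000 B_ack=100
After event 1: A_seq=280 A_ack=7000 B_seq=7000 B_ack=280
After event 2: A_seq=381 A_ack=7000 B_seq=7000 B_ack=280
After event 3: A_seq=512 A_ack=7000 B_seq=7000 B_ack=280

512 7000 7000 280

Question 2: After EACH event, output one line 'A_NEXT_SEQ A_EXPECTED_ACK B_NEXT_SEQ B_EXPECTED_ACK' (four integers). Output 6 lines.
100 7000 7000 100
280 7000 7000 280
381 7000 7000 280
512 7000 7000 280
535 7000 7000 280
535 7081 7081 280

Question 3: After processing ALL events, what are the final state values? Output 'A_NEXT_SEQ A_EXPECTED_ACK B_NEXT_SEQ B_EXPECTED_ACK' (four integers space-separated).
Answer: 535 7081 7081 280

Derivation:
After event 0: A_seq=100 A_ack=7000 B_seq=7000 B_ack=100
After event 1: A_seq=280 A_ack=7000 B_seq=7000 B_ack=280
After event 2: A_seq=381 A_ack=7000 B_seq=7000 B_ack=280
After event 3: A_seq=512 A_ack=7000 B_seq=7000 B_ack=280
After event 4: A_seq=535 A_ack=7000 B_seq=7000 B_ack=280
After event 5: A_seq=535 A_ack=7081 B_seq=7081 B_ack=280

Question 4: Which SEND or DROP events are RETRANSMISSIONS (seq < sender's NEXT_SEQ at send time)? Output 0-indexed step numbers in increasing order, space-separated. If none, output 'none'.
Step 1: SEND seq=100 -> fresh
Step 2: DROP seq=280 -> fresh
Step 3: SEND seq=381 -> fresh
Step 4: SEND seq=512 -> fresh
Step 5: SEND seq=7000 -> fresh

Answer: none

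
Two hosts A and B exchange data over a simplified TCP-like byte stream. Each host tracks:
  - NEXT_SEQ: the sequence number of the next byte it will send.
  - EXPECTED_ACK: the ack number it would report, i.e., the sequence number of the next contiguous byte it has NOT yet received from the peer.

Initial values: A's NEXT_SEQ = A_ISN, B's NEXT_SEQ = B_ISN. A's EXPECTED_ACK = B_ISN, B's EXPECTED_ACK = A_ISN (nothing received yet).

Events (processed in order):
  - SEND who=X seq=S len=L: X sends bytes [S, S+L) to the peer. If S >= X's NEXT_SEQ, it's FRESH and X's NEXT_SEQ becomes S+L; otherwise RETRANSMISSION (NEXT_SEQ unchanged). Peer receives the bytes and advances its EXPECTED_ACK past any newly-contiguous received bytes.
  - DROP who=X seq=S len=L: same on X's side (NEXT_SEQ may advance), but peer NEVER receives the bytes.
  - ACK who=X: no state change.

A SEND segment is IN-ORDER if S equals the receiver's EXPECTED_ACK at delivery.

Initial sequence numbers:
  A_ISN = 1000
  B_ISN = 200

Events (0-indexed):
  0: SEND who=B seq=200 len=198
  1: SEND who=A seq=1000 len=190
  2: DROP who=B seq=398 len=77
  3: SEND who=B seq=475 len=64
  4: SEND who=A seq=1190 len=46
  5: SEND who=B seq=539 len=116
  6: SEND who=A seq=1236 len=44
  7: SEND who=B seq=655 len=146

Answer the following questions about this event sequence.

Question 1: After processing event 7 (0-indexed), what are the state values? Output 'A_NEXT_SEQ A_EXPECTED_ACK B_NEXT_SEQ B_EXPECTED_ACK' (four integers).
After event 0: A_seq=1000 A_ack=398 B_seq=398 B_ack=1000
After event 1: A_seq=1190 A_ack=398 B_seq=398 B_ack=1190
After event 2: A_seq=1190 A_ack=398 B_seq=475 B_ack=1190
After event 3: A_seq=1190 A_ack=398 B_seq=539 B_ack=1190
After event 4: A_seq=1236 A_ack=398 B_seq=539 B_ack=1236
After event 5: A_seq=1236 A_ack=398 B_seq=655 B_ack=1236
After event 6: A_seq=1280 A_ack=398 B_seq=655 B_ack=1280
After event 7: A_seq=1280 A_ack=398 B_seq=801 B_ack=1280

1280 398 801 1280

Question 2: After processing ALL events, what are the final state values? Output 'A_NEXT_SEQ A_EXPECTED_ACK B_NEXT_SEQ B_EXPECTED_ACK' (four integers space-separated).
Answer: 1280 398 801 1280

Derivation:
After event 0: A_seq=1000 A_ack=398 B_seq=398 B_ack=1000
After event 1: A_seq=1190 A_ack=398 B_seq=398 B_ack=1190
After event 2: A_seq=1190 A_ack=398 B_seq=475 B_ack=1190
After event 3: A_seq=1190 A_ack=398 B_seq=539 B_ack=1190
After event 4: A_seq=1236 A_ack=398 B_seq=539 B_ack=1236
After event 5: A_seq=1236 A_ack=398 B_seq=655 B_ack=1236
After event 6: A_seq=1280 A_ack=398 B_seq=655 B_ack=1280
After event 7: A_seq=1280 A_ack=398 B_seq=801 B_ack=1280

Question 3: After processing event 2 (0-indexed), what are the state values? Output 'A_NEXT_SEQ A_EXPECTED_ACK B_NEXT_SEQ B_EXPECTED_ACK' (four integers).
After event 0: A_seq=1000 A_ack=398 B_seq=398 B_ack=1000
After event 1: A_seq=1190 A_ack=398 B_seq=398 B_ack=1190
After event 2: A_seq=1190 A_ack=398 B_seq=475 B_ack=1190

1190 398 475 1190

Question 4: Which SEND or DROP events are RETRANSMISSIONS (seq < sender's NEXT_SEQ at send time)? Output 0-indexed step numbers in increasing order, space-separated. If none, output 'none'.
Answer: none

Derivation:
Step 0: SEND seq=200 -> fresh
Step 1: SEND seq=1000 -> fresh
Step 2: DROP seq=398 -> fresh
Step 3: SEND seq=475 -> fresh
Step 4: SEND seq=1190 -> fresh
Step 5: SEND seq=539 -> fresh
Step 6: SEND seq=1236 -> fresh
Step 7: SEND seq=655 -> fresh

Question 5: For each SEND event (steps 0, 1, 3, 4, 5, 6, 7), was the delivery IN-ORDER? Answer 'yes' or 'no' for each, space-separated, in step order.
Step 0: SEND seq=200 -> in-order
Step 1: SEND seq=1000 -> in-order
Step 3: SEND seq=475 -> out-of-order
Step 4: SEND seq=1190 -> in-order
Step 5: SEND seq=539 -> out-of-order
Step 6: SEND seq=1236 -> in-order
Step 7: SEND seq=655 -> out-of-order

Answer: yes yes no yes no yes no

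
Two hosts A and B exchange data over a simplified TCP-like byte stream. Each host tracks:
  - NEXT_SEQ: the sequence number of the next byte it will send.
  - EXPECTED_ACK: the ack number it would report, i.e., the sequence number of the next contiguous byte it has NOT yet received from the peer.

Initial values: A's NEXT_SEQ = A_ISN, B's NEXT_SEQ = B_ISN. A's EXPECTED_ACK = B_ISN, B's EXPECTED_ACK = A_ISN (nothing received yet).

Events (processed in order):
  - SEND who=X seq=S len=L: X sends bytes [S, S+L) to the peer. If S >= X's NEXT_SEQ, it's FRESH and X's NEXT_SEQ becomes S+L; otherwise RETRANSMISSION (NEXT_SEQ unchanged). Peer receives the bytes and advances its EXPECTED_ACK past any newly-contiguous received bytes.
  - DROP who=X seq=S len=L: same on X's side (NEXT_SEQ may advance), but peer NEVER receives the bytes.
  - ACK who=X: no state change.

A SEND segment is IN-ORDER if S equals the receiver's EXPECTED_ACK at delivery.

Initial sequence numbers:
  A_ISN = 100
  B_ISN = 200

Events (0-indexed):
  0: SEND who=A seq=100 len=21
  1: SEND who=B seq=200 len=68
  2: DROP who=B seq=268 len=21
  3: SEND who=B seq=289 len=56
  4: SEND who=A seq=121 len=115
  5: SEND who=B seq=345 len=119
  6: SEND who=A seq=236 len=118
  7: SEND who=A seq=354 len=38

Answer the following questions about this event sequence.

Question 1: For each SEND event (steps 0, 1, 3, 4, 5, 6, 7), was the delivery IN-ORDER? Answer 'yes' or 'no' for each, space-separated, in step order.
Step 0: SEND seq=100 -> in-order
Step 1: SEND seq=200 -> in-order
Step 3: SEND seq=289 -> out-of-order
Step 4: SEND seq=121 -> in-order
Step 5: SEND seq=345 -> out-of-order
Step 6: SEND seq=236 -> in-order
Step 7: SEND seq=354 -> in-order

Answer: yes yes no yes no yes yes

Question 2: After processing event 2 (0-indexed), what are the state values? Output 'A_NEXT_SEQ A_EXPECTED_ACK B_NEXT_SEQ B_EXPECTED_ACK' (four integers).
After event 0: A_seq=121 A_ack=200 B_seq=200 B_ack=121
After event 1: A_seq=121 A_ack=268 B_seq=268 B_ack=121
After event 2: A_seq=121 A_ack=268 B_seq=289 B_ack=121

121 268 289 121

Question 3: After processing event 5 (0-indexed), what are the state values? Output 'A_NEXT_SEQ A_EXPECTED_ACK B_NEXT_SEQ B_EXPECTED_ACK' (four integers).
After event 0: A_seq=121 A_ack=200 B_seq=200 B_ack=121
After event 1: A_seq=121 A_ack=268 B_seq=268 B_ack=121
After event 2: A_seq=121 A_ack=268 B_seq=289 B_ack=121
After event 3: A_seq=121 A_ack=268 B_seq=345 B_ack=121
After event 4: A_seq=236 A_ack=268 B_seq=345 B_ack=236
After event 5: A_seq=236 A_ack=268 B_seq=464 B_ack=236

236 268 464 236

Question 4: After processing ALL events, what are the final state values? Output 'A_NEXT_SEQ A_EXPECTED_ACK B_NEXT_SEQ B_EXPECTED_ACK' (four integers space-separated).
After event 0: A_seq=121 A_ack=200 B_seq=200 B_ack=121
After event 1: A_seq=121 A_ack=268 B_seq=268 B_ack=121
After event 2: A_seq=121 A_ack=268 B_seq=289 B_ack=121
After event 3: A_seq=121 A_ack=268 B_seq=345 B_ack=121
After event 4: A_seq=236 A_ack=268 B_seq=345 B_ack=236
After event 5: A_seq=236 A_ack=268 B_seq=464 B_ack=236
After event 6: A_seq=354 A_ack=268 B_seq=464 B_ack=354
After event 7: A_seq=392 A_ack=268 B_seq=464 B_ack=392

Answer: 392 268 464 392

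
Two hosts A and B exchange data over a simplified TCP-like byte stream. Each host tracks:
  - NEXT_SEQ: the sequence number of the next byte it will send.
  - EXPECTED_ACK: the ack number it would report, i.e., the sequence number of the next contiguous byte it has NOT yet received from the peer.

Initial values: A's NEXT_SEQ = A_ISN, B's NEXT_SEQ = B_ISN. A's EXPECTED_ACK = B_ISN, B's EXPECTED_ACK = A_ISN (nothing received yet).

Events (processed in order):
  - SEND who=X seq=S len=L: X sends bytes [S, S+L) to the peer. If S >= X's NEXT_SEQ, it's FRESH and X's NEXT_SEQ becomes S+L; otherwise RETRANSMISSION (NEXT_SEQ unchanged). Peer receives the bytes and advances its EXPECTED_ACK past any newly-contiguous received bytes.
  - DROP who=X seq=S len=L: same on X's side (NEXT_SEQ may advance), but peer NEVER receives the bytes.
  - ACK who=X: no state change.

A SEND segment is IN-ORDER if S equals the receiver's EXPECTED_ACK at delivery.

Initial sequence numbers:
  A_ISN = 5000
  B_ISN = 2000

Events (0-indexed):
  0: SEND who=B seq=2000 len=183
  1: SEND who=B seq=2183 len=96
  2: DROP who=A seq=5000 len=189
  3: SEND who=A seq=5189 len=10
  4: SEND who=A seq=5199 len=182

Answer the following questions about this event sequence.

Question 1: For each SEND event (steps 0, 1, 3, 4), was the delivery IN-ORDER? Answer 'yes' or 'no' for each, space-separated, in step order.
Step 0: SEND seq=2000 -> in-order
Step 1: SEND seq=2183 -> in-order
Step 3: SEND seq=5189 -> out-of-order
Step 4: SEND seq=5199 -> out-of-order

Answer: yes yes no no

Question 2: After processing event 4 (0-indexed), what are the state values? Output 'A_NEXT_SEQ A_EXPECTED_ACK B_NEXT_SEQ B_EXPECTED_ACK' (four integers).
After event 0: A_seq=5000 A_ack=2183 B_seq=2183 B_ack=5000
After event 1: A_seq=5000 A_ack=2279 B_seq=2279 B_ack=5000
After event 2: A_seq=5189 A_ack=2279 B_seq=2279 B_ack=5000
After event 3: A_seq=5199 A_ack=2279 B_seq=2279 B_ack=5000
After event 4: A_seq=5381 A_ack=2279 B_seq=2279 B_ack=5000

5381 2279 2279 5000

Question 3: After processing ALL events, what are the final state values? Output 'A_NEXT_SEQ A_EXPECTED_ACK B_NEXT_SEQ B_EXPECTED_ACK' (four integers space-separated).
After event 0: A_seq=5000 A_ack=2183 B_seq=2183 B_ack=5000
After event 1: A_seq=5000 A_ack=2279 B_seq=2279 B_ack=5000
After event 2: A_seq=5189 A_ack=2279 B_seq=2279 B_ack=5000
After event 3: A_seq=5199 A_ack=2279 B_seq=2279 B_ack=5000
After event 4: A_seq=5381 A_ack=2279 B_seq=2279 B_ack=5000

Answer: 5381 2279 2279 5000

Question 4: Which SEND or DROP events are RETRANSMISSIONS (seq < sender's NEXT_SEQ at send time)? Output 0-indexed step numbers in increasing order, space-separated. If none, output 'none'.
Step 0: SEND seq=2000 -> fresh
Step 1: SEND seq=2183 -> fresh
Step 2: DROP seq=5000 -> fresh
Step 3: SEND seq=5189 -> fresh
Step 4: SEND seq=5199 -> fresh

Answer: none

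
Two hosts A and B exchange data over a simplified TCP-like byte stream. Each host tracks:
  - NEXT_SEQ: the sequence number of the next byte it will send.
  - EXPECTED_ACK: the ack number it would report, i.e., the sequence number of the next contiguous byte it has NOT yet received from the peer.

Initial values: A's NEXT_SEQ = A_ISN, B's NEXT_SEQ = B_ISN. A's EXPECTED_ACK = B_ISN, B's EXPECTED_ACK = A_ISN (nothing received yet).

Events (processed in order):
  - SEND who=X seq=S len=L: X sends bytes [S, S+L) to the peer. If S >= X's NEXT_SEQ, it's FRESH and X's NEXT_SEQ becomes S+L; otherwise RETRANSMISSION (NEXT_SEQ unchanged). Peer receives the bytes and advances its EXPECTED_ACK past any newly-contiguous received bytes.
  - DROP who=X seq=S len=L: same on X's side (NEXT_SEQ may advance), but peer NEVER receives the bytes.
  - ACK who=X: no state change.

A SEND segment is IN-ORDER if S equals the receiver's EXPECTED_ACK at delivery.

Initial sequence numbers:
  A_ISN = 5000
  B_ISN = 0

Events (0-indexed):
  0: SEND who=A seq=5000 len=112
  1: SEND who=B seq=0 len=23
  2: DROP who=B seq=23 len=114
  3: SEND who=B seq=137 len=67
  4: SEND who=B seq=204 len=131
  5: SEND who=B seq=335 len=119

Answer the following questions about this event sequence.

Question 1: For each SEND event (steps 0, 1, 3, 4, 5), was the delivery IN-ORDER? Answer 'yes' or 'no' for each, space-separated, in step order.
Answer: yes yes no no no

Derivation:
Step 0: SEND seq=5000 -> in-order
Step 1: SEND seq=0 -> in-order
Step 3: SEND seq=137 -> out-of-order
Step 4: SEND seq=204 -> out-of-order
Step 5: SEND seq=335 -> out-of-order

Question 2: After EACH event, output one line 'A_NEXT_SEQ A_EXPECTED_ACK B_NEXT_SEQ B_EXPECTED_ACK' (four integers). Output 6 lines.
5112 0 0 5112
5112 23 23 5112
5112 23 137 5112
5112 23 204 5112
5112 23 335 5112
5112 23 454 5112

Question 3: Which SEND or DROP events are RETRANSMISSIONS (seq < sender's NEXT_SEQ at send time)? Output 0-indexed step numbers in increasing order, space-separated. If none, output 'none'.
Answer: none

Derivation:
Step 0: SEND seq=5000 -> fresh
Step 1: SEND seq=0 -> fresh
Step 2: DROP seq=23 -> fresh
Step 3: SEND seq=137 -> fresh
Step 4: SEND seq=204 -> fresh
Step 5: SEND seq=335 -> fresh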